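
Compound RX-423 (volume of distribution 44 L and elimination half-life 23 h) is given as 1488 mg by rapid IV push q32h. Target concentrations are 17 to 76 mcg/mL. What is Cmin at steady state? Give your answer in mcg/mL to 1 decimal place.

k = ln2/t½ = ln2/23 ≈ 0.030137 h⁻¹; fraction remaining f = e^(−kτ) = e^(−0.030137×32) ≈ 0.3812.
Accumulation ratio R = 1/(1 − f) ≈ 1/0.6188 ≈ 1.6160.
Single-dose peak C₀ = D/Vd = 1488/44 ≈ 33.818 mcg/mL.
Steady-state peak Cmax,ss = C₀·R ≈ 33.818 × 1.6160 ≈ 54.650 mcg/mL.
One interval later, Cmin,ss = Cmax,ss·e^(−kτ) ≈ 54.650 × 0.3812 ≈ 20.833 mcg/mL.
Trough 20.8 mcg/mL vs MEC 17 mcg/mL: adequate.

20.8 mcg/mL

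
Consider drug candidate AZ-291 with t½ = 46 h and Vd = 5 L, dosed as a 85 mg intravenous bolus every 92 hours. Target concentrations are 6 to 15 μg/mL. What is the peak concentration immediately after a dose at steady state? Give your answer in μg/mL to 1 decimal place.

τ = 92 h = 2 half-lives, so f = (1/2)^2 = 0.25.
Accumulation ratio R = 1/(1 − f) = 1/0.75 = 4/3.
Single-dose peak C₀ = D/Vd = 85/5 = 17 μg/mL.
Steady-state peak Cmax,ss = C₀·R = 17 × 4/3 ≈ 22.667 μg/mL.
Peak 22.7 μg/mL vs MTC 15 μg/mL: exceeds toxic threshold.

22.7 μg/mL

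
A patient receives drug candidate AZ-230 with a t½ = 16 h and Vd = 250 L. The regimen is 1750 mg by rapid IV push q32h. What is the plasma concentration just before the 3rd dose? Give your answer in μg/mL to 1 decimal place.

f = (1/2)^(τ/t½) = (1/2)^(32/16) ≈ 0.2500.
C₀ = D/Vd = 1750/250 ≈ 7.000 μg/mL.
Before the 3rd dose, 2 doses have been given. Superposition: Cmin = C₀·(f + f²).
≈ 7.000 × (0.2500 + 0.0625) ≈ 7.000 × 0.3125 ≈ 2.188 μg/mL.

2.2 μg/mL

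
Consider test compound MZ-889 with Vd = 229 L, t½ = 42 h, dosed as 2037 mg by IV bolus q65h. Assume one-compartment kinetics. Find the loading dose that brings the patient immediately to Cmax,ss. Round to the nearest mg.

3096 mg

f = (1/2)^(65/42) ≈ 0.342074; accumulation ratio R = 1/(1−f) ≈ 1.51993.
Loading dose to hit Cmax,ss on first dose: D_load = D_maint·R ≈ 2037 × 1.51993 ≈ 3096.10 mg.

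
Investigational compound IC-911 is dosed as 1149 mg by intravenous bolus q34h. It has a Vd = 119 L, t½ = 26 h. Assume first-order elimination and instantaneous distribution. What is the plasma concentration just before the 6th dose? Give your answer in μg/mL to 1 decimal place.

f = (1/2)^(τ/t½) = (1/2)^(34/26) ≈ 0.4040.
C₀ = D/Vd = 1149/119 ≈ 9.655 μg/mL.
Before the 6th dose, 5 doses have been given. Superposition: Cmin = C₀·(f + f² + … + f^5).
≈ 9.655 × (0.4040 + 0.1632 + 0.0659 + 0.0266 + 0.0108) ≈ 9.655 × 0.6705 ≈ 6.474 μg/mL.

6.5 μg/mL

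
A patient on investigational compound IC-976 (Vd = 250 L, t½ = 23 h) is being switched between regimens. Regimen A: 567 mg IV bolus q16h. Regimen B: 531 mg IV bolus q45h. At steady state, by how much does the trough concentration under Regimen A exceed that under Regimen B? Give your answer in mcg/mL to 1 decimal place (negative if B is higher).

2.9 mcg/mL

Regimen A: f = (1/2)^(16/23) ≈ 0.6174; Cmin,ss = (567/250)·f/(1−f) ≈ 3.660 mcg/mL.
Regimen B: f = (1/2)^(45/23) ≈ 0.2576; Cmin,ss = (531/250)·f/(1−f) ≈ 0.737 mcg/mL.
Difference ≈ 3.660 − 0.737 ≈ 2.923 mcg/mL.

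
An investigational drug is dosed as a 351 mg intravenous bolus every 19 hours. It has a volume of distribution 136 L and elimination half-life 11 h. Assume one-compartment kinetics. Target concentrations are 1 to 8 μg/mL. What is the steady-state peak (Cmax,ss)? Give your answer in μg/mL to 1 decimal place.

3.7 μg/mL

τ/t½ = 19/11 ≈ 1.7273, so fraction remaining f = (1/2)^(19/11) ≈ 0.3020.
At steady state, accumulation factor R = 1/(1 − e^(−kτ)) ≈ 1.4327.
Single-dose peak C₀ = D/Vd = 351/136 ≈ 2.581 μg/mL.
Steady-state peak Cmax,ss = C₀·R ≈ 2.581 × 1.4327 ≈ 3.698 μg/mL.
Peak 3.7 μg/mL vs MTC 8 μg/mL: below toxic threshold.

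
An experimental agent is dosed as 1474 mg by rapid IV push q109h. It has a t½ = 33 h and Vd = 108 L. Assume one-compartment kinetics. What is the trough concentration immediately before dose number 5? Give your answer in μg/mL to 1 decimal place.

1.5 μg/mL

f = (1/2)^(τ/t½) = (1/2)^(109/33) ≈ 0.1013.
C₀ = D/Vd = 1474/108 ≈ 13.648 μg/mL.
Before the 5th dose, 4 doses have been given. Superposition: Cmin = C₀·(f + f² + … + f^4).
≈ 13.648 × (0.1013 + 0.0103 + 0.0010 + 0.0001) ≈ 13.648 × 0.1127 ≈ 1.538 μg/mL.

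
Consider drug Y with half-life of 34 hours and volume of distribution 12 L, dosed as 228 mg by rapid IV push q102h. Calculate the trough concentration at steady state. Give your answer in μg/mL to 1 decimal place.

The dosing interval is 3 half-lives, so f = 2^(−3) = 0.125.
Accumulation ratio R = 1/(1 − f) = 1/0.875 = 8/7.
Single-dose peak C₀ = D/Vd = 228/12 = 19 μg/mL.
Steady-state peak Cmax,ss = C₀·R = 19 × 8/7 ≈ 21.714 μg/mL.
Steady-state trough Cmin,ss = Cmax,ss·f ≈ 21.714 × 0.125 ≈ 2.714 μg/mL.

2.7 μg/mL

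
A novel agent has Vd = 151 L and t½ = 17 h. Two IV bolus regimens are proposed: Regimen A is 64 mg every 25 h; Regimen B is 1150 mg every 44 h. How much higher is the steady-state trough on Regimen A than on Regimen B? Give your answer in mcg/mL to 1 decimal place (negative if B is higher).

-1.3 mcg/mL

Regimen A: f = (1/2)^(25/17) ≈ 0.3608; Cmin,ss = (64/151)·f/(1−f) ≈ 0.239 mcg/mL.
Regimen B: f = (1/2)^(44/17) ≈ 0.1663; Cmin,ss = (1150/151)·f/(1−f) ≈ 1.519 mcg/mL.
Difference ≈ 0.239 − 1.519 ≈ -1.280 mcg/mL.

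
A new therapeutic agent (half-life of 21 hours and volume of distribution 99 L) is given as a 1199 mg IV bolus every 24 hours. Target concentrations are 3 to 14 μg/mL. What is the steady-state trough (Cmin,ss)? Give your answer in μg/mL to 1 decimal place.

10.0 μg/mL

τ/t½ = 24/21 ≈ 1.1429, so fraction remaining f = (1/2)^(24/21) ≈ 0.4529.
Each bolus raises the concentration by D/Vd = 1199/99 ≈ 12.111 μg/mL.
Steady-state trough Cmin,ss = C₀·f/(1−f) ≈ 12.111 × 0.4529/0.5471 ≈ 10.026 μg/mL.
Trough 10.0 μg/mL vs MEC 3 μg/mL: adequate.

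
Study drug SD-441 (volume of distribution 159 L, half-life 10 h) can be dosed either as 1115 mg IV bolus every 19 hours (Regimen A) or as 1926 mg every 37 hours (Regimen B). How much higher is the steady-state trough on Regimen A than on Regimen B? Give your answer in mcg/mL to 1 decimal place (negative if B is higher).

Regimen A: f = (1/2)^(19/10) ≈ 0.2679; Cmin,ss = (1115/159)·f/(1−f) ≈ 2.566 mcg/mL.
Regimen B: f = (1/2)^(37/10) ≈ 0.0769; Cmin,ss = (1926/159)·f/(1−f) ≈ 1.009 mcg/mL.
Difference ≈ 2.566 − 1.009 ≈ 1.557 mcg/mL.

1.6 mcg/mL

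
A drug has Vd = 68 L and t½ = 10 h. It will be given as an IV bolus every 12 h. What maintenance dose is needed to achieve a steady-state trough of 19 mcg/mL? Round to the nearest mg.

τ/t½ = 12/10 ≈ 1.2, so f = (1/2)^(12/10) ≈ 0.435275.
Cmin,ss = (D/Vd)·f/(1−f), so D = Cmin,ss·Vd·(1−f)/f.
D = 19 × 68 × (1−f)/f ≈ 19 × 68 × 1.29740 ≈ 1676.24 mg.

1676 mg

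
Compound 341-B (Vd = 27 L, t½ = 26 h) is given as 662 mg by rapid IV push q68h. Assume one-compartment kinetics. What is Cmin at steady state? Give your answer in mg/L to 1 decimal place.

4.8 mg/L

k = ln2/t½ = ln2/26 ≈ 0.026660 h⁻¹; fraction remaining f = e^(−kτ) = e^(−0.026660×68) ≈ 0.1632.
At steady state, accumulation factor R = 1/(1 − e^(−kτ)) ≈ 1.1950.
Single-dose peak C₀ = D/Vd = 662/27 ≈ 24.519 mg/L.
Steady-state peak Cmax,ss = C₀·R ≈ 24.519 × 1.1950 ≈ 29.300 mg/L.
Steady-state trough Cmin,ss = Cmax,ss·f ≈ 29.300 × 0.1632 ≈ 4.782 mg/L.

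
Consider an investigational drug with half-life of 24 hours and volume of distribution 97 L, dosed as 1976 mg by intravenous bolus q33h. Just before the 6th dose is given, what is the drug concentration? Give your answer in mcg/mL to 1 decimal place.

f = (1/2)^(τ/t½) = (1/2)^(33/24) ≈ 0.3856.
C₀ = D/Vd = 1976/97 ≈ 20.371 mcg/mL.
Before the 6th dose, 5 doses have been given. Superposition: Cmin = C₀·(f + f² + … + f^5).
≈ 20.371 × (0.3856 + 0.1487 + 0.0573 + 0.0221 + 0.0085) ≈ 20.371 × 0.6222 ≈ 12.675 mcg/mL.

12.7 mcg/mL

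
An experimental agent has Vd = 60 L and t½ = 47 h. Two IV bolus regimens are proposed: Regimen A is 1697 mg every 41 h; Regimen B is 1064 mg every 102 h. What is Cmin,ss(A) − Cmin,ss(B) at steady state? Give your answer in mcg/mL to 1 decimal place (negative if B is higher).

Regimen A: f = (1/2)^(41/47) ≈ 0.5463; Cmin,ss = (1697/60)·f/(1−f) ≈ 34.056 mcg/mL.
Regimen B: f = (1/2)^(102/47) ≈ 0.2222; Cmin,ss = (1064/60)·f/(1−f) ≈ 5.066 mcg/mL.
Difference ≈ 34.056 − 5.066 ≈ 28.990 mcg/mL.

29.0 mcg/mL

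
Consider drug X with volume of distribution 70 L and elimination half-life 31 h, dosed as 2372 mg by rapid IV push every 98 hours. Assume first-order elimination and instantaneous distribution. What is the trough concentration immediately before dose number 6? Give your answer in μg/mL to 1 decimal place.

4.3 μg/mL

f = (1/2)^(τ/t½) = (1/2)^(98/31) ≈ 0.1118.
C₀ = D/Vd = 2372/70 ≈ 33.886 μg/mL.
Before the 6th dose, 5 doses have been given. Superposition: Cmin = C₀·(f + f² + … + f^5).
≈ 33.886 × (0.1118 + 0.0125 + 0.0014 + 0.0002 + 0.0000) ≈ 33.886 × 0.1259 ≈ 4.266 μg/mL.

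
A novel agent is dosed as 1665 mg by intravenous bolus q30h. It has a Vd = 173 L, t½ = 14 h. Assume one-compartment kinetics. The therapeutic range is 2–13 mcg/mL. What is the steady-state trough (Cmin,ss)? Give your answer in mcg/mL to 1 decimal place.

2.8 mcg/mL

k = ln2/t½ = ln2/14 ≈ 0.049511 h⁻¹; fraction remaining f = e^(−kτ) = e^(−0.049511×30) ≈ 0.2264.
At steady state, accumulation factor R = 1/(1 − e^(−kτ)) ≈ 1.2927.
Single-dose peak C₀ = D/Vd = 1665/173 ≈ 9.624 mcg/mL.
Steady-state peak Cmax,ss = C₀·R ≈ 9.624 × 1.2927 ≈ 12.441 mcg/mL.
Steady-state trough Cmin,ss = Cmax,ss·f ≈ 12.441 × 0.2264 ≈ 2.817 mcg/mL.
Trough 2.8 mcg/mL vs MEC 2 mcg/mL: adequate.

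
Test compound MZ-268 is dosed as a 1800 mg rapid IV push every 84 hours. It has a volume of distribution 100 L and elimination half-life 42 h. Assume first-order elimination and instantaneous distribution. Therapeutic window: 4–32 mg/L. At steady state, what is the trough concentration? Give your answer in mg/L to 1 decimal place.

The dosing interval is 2 half-lives, so f = 2^(−2) = 0.25.
Accumulation ratio R = 1/(1 − f) = 1/0.75 = 4/3.
Single-dose peak C₀ = D/Vd = 1800/100 = 18 mg/L.
Steady-state peak Cmax,ss = C₀·R = 18 × 4/3 ≈ 24.000 mg/L.
Steady-state trough Cmin,ss = Cmax,ss·f ≈ 24.000 × 0.25 ≈ 6.000 mg/L.
Trough 6.0 mg/L vs MEC 4 mg/L: adequate.

6.0 mg/L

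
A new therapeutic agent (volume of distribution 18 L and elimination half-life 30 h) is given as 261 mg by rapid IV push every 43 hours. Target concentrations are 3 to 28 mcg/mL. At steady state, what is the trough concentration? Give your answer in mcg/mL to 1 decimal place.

Over one 43-h interval, 43/30 ≈ 1.4333 half-lives elapse, leaving f ≈ 0.3703 of each dose.
At steady state, accumulation factor R = 1/(1 − e^(−kτ)) ≈ 1.5881.
Each bolus raises the concentration by D/Vd = 261/18 ≈ 14.500 mcg/mL.
Cmax,ss = C₀/(1 − f) ≈ 14.500/0.6297 ≈ 23.027 mcg/mL.
One interval later, Cmin,ss = Cmax,ss·e^(−kτ) ≈ 23.027 × 0.3703 ≈ 8.527 mcg/mL.
Trough 8.5 mcg/mL vs MEC 3 mcg/mL: adequate.

8.5 mcg/mL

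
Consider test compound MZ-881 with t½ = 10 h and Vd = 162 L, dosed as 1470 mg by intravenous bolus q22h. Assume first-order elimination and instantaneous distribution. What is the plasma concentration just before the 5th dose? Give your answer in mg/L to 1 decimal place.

f = (1/2)^(τ/t½) = (1/2)^(22/10) ≈ 0.2176.
C₀ = D/Vd = 1470/162 ≈ 9.074 mg/L.
Before the 5th dose, 4 doses have been given. Superposition: Cmin = C₀·(f + f² + … + f^4).
≈ 9.074 × (0.2176 + 0.0473 + 0.0103 + 0.0022) ≈ 9.074 × 0.2774 ≈ 2.517 mg/L.

2.5 mg/L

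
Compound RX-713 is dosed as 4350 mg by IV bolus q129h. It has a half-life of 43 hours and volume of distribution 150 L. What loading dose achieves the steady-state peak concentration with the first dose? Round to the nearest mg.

f = (1/2)^(129/43) ≈ 0.125000; accumulation ratio R = 1/(1−f) ≈ 1.14286.
Loading dose to hit Cmax,ss on first dose: D_load = D_maint·R ≈ 4350 × 1.14286 ≈ 4971.44 mg.

4971 mg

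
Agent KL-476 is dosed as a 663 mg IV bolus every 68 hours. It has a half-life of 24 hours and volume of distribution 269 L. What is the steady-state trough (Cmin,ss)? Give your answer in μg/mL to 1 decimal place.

0.4 μg/mL

k = ln2/t½ = ln2/24 ≈ 0.028881 h⁻¹; fraction remaining f = e^(−kτ) = e^(−0.028881×68) ≈ 0.1403.
Each bolus raises the concentration by D/Vd = 663/269 ≈ 2.465 μg/mL.
Steady-state trough Cmin,ss = C₀·f/(1−f) ≈ 2.465 × 0.1403/0.8597 ≈ 0.402 μg/mL.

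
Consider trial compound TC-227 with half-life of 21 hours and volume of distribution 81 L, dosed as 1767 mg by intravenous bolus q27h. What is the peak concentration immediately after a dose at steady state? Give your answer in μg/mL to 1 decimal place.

τ/t½ = 27/21 ≈ 1.2857, so fraction remaining f = (1/2)^(27/21) ≈ 0.4102.
Accumulation ratio R = 1/(1 − f) ≈ 1/0.5898 ≈ 1.6955.
Each bolus raises the concentration by D/Vd = 1767/81 ≈ 21.815 μg/mL.
Steady-state peak Cmax,ss = C₀·R ≈ 21.815 × 1.6955 ≈ 36.987 μg/mL.

37.0 μg/mL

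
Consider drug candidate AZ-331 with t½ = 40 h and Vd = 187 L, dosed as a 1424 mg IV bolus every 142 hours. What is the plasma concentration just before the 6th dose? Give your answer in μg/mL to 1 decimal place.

f = (1/2)^(τ/t½) = (1/2)^(142/40) ≈ 0.0854.
C₀ = D/Vd = 1424/187 ≈ 7.615 μg/mL.
Before the 6th dose, 5 doses have been given. Superposition: Cmin = C₀·(f + f² + … + f^5).
≈ 7.615 × (0.0854 + 0.0073 + 0.0006 + 0.0001 + 0.0000) ≈ 7.615 × 0.0934 ≈ 0.711 μg/mL.

0.7 μg/mL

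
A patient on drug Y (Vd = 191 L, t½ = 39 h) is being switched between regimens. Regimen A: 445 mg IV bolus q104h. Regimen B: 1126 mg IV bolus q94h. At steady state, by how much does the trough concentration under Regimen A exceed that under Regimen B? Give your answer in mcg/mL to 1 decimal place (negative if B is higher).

-0.9 mcg/mL

Regimen A: f = (1/2)^(104/39) ≈ 0.1575; Cmin,ss = (445/191)·f/(1−f) ≈ 0.436 mcg/mL.
Regimen B: f = (1/2)^(94/39) ≈ 0.1881; Cmin,ss = (1126/191)·f/(1−f) ≈ 1.366 mcg/mL.
Difference ≈ 0.436 − 1.366 ≈ -0.930 mcg/mL.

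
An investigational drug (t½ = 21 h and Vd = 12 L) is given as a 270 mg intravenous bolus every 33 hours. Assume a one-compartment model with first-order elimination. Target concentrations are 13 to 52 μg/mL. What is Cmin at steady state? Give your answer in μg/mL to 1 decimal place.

τ/t½ = 33/21 ≈ 1.5714, so fraction remaining f = (1/2)^(33/21) ≈ 0.3365.
Each bolus raises the concentration by D/Vd = 270/12 ≈ 22.500 μg/mL.
Steady-state trough Cmin,ss = C₀·f/(1−f) ≈ 22.500 × 0.3365/0.6635 ≈ 11.411 μg/mL.
Trough 11.4 μg/mL vs MEC 13 μg/mL: subtherapeutic.

11.4 μg/mL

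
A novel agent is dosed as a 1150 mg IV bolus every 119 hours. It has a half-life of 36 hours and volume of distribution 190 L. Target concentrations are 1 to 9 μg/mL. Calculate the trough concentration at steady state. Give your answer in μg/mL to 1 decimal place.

0.7 μg/mL

Over one 119-h interval, 119/36 ≈ 3.3056 half-lives elapse, leaving f ≈ 0.1011 of each dose.
Each bolus raises the concentration by D/Vd = 1150/190 ≈ 6.053 μg/mL.
Steady-state trough Cmin,ss = C₀·f/(1−f) ≈ 6.053 × 0.1011/0.8989 ≈ 0.681 μg/mL.
Trough 0.7 μg/mL vs MEC 1 μg/mL: subtherapeutic.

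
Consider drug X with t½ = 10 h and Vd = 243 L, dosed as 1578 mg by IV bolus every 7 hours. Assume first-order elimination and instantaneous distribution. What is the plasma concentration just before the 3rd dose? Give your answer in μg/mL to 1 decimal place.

f = (1/2)^(τ/t½) = (1/2)^(7/10) ≈ 0.6156.
C₀ = D/Vd = 1578/243 ≈ 6.494 μg/mL.
Before the 3rd dose, 2 doses have been given. Superposition: Cmin = C₀·(f + f²).
≈ 6.494 × (0.6156 + 0.3790) ≈ 6.494 × 0.9946 ≈ 6.459 μg/mL.

6.5 μg/mL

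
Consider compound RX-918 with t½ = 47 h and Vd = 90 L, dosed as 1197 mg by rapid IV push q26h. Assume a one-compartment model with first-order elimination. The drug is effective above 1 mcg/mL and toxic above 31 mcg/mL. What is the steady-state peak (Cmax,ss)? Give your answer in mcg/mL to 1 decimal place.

41.8 mcg/mL

τ/t½ = 26/47 ≈ 0.55319, so fraction remaining f = (1/2)^(26/47) ≈ 0.6815.
At steady state, accumulation factor R = 1/(1 − e^(−kτ)) ≈ 3.1397.
Each bolus raises the concentration by D/Vd = 1197/90 ≈ 13.300 mcg/mL.
Steady-state peak Cmax,ss = C₀·R ≈ 13.300 × 3.1397 ≈ 41.758 mcg/mL.
Peak 41.8 mcg/mL vs MTC 31 mcg/mL: exceeds toxic threshold.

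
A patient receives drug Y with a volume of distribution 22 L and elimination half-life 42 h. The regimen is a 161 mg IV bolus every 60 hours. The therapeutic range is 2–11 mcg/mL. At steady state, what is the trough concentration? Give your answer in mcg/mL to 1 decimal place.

k = ln2/t½ = ln2/42 ≈ 0.016504 h⁻¹; fraction remaining f = e^(−kτ) = e^(−0.016504×60) ≈ 0.3715.
At steady state, accumulation factor R = 1/(1 − e^(−kτ)) ≈ 1.5911.
Single-dose peak C₀ = D/Vd = 161/22 ≈ 7.318 mcg/mL.
Cmax,ss = C₀/(1 − f) ≈ 7.318/0.6285 ≈ 11.644 mcg/mL.
One interval later, Cmin,ss = Cmax,ss·e^(−kτ) ≈ 11.644 × 0.3715 ≈ 4.326 mcg/mL.
Trough 4.3 mcg/mL vs MEC 2 mcg/mL: adequate.

4.3 mcg/mL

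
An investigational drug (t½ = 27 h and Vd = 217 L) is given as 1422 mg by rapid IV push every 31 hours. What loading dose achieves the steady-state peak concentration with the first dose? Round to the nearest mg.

2591 mg

f = (1/2)^(31/27) ≈ 0.451204; accumulation ratio R = 1/(1−f) ≈ 1.82217.
Loading dose to hit Cmax,ss on first dose: D_load = D_maint·R ≈ 1422 × 1.82217 ≈ 2591.13 mg.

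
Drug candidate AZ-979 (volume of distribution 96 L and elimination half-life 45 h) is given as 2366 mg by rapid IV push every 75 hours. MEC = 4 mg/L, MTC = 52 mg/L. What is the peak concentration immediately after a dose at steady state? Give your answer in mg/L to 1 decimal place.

36.0 mg/L

Over one 75-h interval, 75/45 ≈ 1.6667 half-lives elapse, leaving f ≈ 0.3150 of each dose.
Accumulation ratio R = 1/(1 − f) ≈ 1/0.6850 ≈ 1.4599.
Each bolus raises the concentration by D/Vd = 2366/96 ≈ 24.646 mg/L.
Cmax,ss = C₀/(1 − f) ≈ 24.646/0.6850 ≈ 35.980 mg/L.
Peak 36.0 mg/L vs MTC 52 mg/L: below toxic threshold.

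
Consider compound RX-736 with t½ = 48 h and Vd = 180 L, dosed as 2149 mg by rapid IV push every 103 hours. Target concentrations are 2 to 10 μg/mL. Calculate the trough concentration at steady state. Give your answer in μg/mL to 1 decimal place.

3.5 μg/mL

k = ln2/t½ = ln2/48 ≈ 0.014441 h⁻¹; fraction remaining f = e^(−kτ) = e^(−0.014441×103) ≈ 0.2260.
At steady state, accumulation factor R = 1/(1 − e^(−kτ)) ≈ 1.2920.
Single-dose peak C₀ = D/Vd = 2149/180 ≈ 11.939 μg/mL.
Steady-state peak Cmax,ss = C₀·R ≈ 11.939 × 1.2920 ≈ 15.425 μg/mL.
Steady-state trough Cmin,ss = Cmax,ss·f ≈ 15.425 × 0.2260 ≈ 3.486 μg/mL.
Trough 3.5 μg/mL vs MEC 2 μg/mL: adequate.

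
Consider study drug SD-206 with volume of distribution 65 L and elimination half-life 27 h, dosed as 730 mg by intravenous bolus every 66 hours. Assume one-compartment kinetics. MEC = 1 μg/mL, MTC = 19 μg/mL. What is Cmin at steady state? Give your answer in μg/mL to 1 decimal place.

2.5 μg/mL

τ/t½ = 66/27 ≈ 2.4444, so fraction remaining f = (1/2)^(66/27) ≈ 0.1837.
Each bolus raises the concentration by D/Vd = 730/65 ≈ 11.231 μg/mL.
Steady-state trough Cmin,ss = C₀·f/(1−f) ≈ 11.231 × 0.1837/0.8163 ≈ 2.527 μg/mL.
Trough 2.5 μg/mL vs MEC 1 μg/mL: adequate.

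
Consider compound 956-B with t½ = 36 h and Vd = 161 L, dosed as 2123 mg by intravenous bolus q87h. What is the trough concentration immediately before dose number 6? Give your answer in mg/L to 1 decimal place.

3.0 mg/L

f = (1/2)^(τ/t½) = (1/2)^(87/36) ≈ 0.1873.
C₀ = D/Vd = 2123/161 ≈ 13.186 mg/L.
Before the 6th dose, 5 doses have been given. Superposition: Cmin = C₀·(f + f² + … + f^5).
≈ 13.186 × (0.1873 + 0.0351 + 0.0066 + 0.0012 + 0.0002) ≈ 13.186 × 0.2304 ≈ 3.038 mg/L.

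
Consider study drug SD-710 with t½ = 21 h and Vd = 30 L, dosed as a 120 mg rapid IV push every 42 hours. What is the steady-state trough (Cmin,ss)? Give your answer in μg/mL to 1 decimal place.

1.3 μg/mL

τ = 42 h = 2 half-lives, so f = (1/2)^2 = 0.25.
At steady state, R = 1/(1 − 0.25) = 4/3.
Single-dose peak C₀ = D/Vd = 120/30 = 4 μg/mL.
Steady-state peak Cmax,ss = C₀·R = 4 × 4/3 ≈ 5.333 μg/mL.
Steady-state trough Cmin,ss = Cmax,ss·f ≈ 5.333 × 0.25 ≈ 1.333 μg/mL.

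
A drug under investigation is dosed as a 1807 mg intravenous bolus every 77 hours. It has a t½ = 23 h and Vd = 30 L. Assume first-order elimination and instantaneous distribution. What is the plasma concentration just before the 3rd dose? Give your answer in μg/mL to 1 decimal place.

6.5 μg/mL

f = (1/2)^(τ/t½) = (1/2)^(77/23) ≈ 0.0982.
C₀ = D/Vd = 1807/30 ≈ 60.233 μg/mL.
Before the 3rd dose, 2 doses have been given. Superposition: Cmin = C₀·(f + f²).
≈ 60.233 × (0.0982 + 0.0096) ≈ 60.233 × 0.1078 ≈ 6.493 μg/mL.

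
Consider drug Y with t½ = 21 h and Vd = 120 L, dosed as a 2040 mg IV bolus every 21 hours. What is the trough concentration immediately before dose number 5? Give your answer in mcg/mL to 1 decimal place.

f = (1/2)^(τ/t½) = (1/2)^(21/21) ≈ 0.5000.
C₀ = D/Vd = 2040/120 ≈ 17.000 mcg/mL.
Before the 5th dose, 4 doses have been given. Superposition: Cmin = C₀·(f + f² + … + f^4).
≈ 17.000 × (0.5000 + 0.2500 + 0.1250 + 0.0625) ≈ 17.000 × 0.9375 ≈ 15.938 mcg/mL.

15.9 mcg/mL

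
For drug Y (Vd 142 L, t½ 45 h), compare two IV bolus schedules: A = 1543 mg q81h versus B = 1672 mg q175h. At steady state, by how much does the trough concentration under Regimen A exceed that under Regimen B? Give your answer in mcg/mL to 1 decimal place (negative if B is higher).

Regimen A: f = (1/2)^(81/45) ≈ 0.2872; Cmin,ss = (1543/142)·f/(1−f) ≈ 4.378 mcg/mL.
Regimen B: f = (1/2)^(175/45) ≈ 0.0675; Cmin,ss = (1672/142)·f/(1−f) ≈ 0.852 mcg/mL.
Difference ≈ 4.378 − 0.852 ≈ 3.526 mcg/mL.

3.5 mcg/mL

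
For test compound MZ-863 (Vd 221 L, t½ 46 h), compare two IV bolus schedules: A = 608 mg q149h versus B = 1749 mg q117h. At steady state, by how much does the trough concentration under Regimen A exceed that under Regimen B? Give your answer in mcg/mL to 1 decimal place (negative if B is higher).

Regimen A: f = (1/2)^(149/46) ≈ 0.1059; Cmin,ss = (608/221)·f/(1−f) ≈ 0.326 mcg/mL.
Regimen B: f = (1/2)^(117/46) ≈ 0.1715; Cmin,ss = (1749/221)·f/(1−f) ≈ 1.638 mcg/mL.
Difference ≈ 0.326 − 1.638 ≈ -1.312 mcg/mL.

-1.3 mcg/mL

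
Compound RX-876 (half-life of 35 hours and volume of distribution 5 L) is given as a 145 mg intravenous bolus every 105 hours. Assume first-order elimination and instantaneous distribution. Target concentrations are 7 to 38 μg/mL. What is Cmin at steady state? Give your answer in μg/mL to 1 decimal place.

4.1 μg/mL

τ = 105 h = 3 half-lives, so f = (1/2)^3 = 0.125.
Accumulation ratio R = 1/(1 − f) = 1/0.875 = 8/7.
Single-dose peak C₀ = D/Vd = 145/5 = 29 μg/mL.
Steady-state peak Cmax,ss = C₀·R = 29 × 8/7 ≈ 33.143 μg/mL.
Steady-state trough Cmin,ss = Cmax,ss·f ≈ 33.143 × 0.125 ≈ 4.143 μg/mL.
Trough 4.1 μg/mL vs MEC 7 μg/mL: subtherapeutic.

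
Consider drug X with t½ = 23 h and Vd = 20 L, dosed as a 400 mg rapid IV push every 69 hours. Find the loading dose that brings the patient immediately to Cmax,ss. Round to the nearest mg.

f = (1/2)^(69/23) ≈ 0.125000; accumulation ratio R = 1/(1−f) ≈ 1.14286.
Loading dose to hit Cmax,ss on first dose: D_load = D_maint·R ≈ 400 × 1.14286 ≈ 457.14 mg.

457 mg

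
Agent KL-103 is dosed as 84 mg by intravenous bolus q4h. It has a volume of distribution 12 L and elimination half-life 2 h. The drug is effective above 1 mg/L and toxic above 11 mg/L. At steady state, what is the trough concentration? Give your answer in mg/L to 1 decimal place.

τ = 4 h = 2 half-lives, so f = (1/2)^2 = 0.25.
At steady state, R = 1/(1 − 0.25) = 4/3.
Single-dose peak C₀ = D/Vd = 84/12 = 7 mg/L.
Steady-state peak Cmax,ss = C₀·R = 7 × 4/3 ≈ 9.333 mg/L.
Steady-state trough Cmin,ss = Cmax,ss·f ≈ 9.333 × 0.25 ≈ 2.333 mg/L.
Trough 2.3 mg/L vs MEC 1 mg/L: adequate.

2.3 mg/L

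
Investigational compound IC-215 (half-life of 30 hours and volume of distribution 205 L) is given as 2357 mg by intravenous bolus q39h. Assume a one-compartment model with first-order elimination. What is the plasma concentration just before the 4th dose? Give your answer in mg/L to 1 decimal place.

f = (1/2)^(τ/t½) = (1/2)^(39/30) ≈ 0.4061.
C₀ = D/Vd = 2357/205 ≈ 11.498 mg/L.
Before the 4th dose, 3 doses have been given. Superposition: Cmin = C₀·(f + f² + … + f^3).
≈ 11.498 × (0.4061 + 0.1649 + 0.0670) ≈ 11.498 × 0.6380 ≈ 7.336 mg/L.

7.3 mg/L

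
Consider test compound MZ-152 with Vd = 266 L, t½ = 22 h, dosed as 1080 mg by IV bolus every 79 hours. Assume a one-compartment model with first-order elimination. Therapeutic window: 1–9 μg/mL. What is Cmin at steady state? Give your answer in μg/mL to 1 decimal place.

0.4 μg/mL

τ/t½ = 79/22 ≈ 3.5909, so fraction remaining f = (1/2)^(79/22) ≈ 0.0830.
At steady state, accumulation factor R = 1/(1 − e^(−kτ)) ≈ 1.0905.
Each bolus raises the concentration by D/Vd = 1080/266 ≈ 4.060 μg/mL.
Steady-state peak Cmax,ss = C₀·R ≈ 4.060 × 1.0905 ≈ 4.427 μg/mL.
One interval later, Cmin,ss = Cmax,ss·e^(−kτ) ≈ 4.427 × 0.0830 ≈ 0.367 μg/mL.
Trough 0.4 μg/mL vs MEC 1 μg/mL: subtherapeutic.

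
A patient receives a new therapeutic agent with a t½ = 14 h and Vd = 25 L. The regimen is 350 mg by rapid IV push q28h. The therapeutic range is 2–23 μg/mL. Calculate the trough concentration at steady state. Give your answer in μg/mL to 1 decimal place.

4.7 μg/mL

τ = 28 h = 2 half-lives, so f = (1/2)^2 = 0.25.
At steady state, R = 1/(1 − 0.25) = 4/3.
Single-dose peak C₀ = D/Vd = 350/25 = 14 μg/mL.
Steady-state peak Cmax,ss = C₀·R = 14 × 4/3 ≈ 18.667 μg/mL.
Steady-state trough Cmin,ss = Cmax,ss·f ≈ 18.667 × 0.25 ≈ 4.667 μg/mL.
Trough 4.7 μg/mL vs MEC 2 μg/mL: adequate.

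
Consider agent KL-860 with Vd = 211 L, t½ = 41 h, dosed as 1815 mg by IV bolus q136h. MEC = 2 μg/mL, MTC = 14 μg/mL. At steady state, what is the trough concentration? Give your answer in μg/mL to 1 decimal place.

1.0 μg/mL

k = ln2/t½ = ln2/41 ≈ 0.016906 h⁻¹; fraction remaining f = e^(−kτ) = e^(−0.016906×136) ≈ 0.1003.
At steady state, accumulation factor R = 1/(1 − e^(−kτ)) ≈ 1.1115.
Each bolus raises the concentration by D/Vd = 1815/211 ≈ 8.602 μg/mL.
Steady-state peak Cmax,ss = C₀·R ≈ 8.602 × 1.1115 ≈ 9.561 μg/mL.
One interval later, Cmin,ss = Cmax,ss·e^(−kτ) ≈ 9.561 × 0.1003 ≈ 0.959 μg/mL.
Trough 1.0 μg/mL vs MEC 2 μg/mL: subtherapeutic.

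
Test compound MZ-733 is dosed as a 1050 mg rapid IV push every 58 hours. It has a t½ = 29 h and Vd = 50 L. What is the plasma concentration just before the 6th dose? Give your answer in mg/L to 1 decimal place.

f = (1/2)^(τ/t½) = (1/2)^(58/29) ≈ 0.2500.
C₀ = D/Vd = 1050/50 ≈ 21.000 mg/L.
Before the 6th dose, 5 doses have been given. Superposition: Cmin = C₀·(f + f² + … + f^5).
≈ 21.000 × (0.2500 + 0.0625 + 0.0156 + 0.0039 + 0.0010) ≈ 21.000 × 0.3330 ≈ 6.993 mg/L.

7.0 mg/L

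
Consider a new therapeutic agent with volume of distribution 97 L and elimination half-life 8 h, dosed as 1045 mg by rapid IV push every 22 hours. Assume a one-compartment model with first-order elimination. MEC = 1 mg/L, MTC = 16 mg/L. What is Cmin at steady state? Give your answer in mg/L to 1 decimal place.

τ/t½ = 22/8 ≈ 2.75, so fraction remaining f = (1/2)^(22/8) ≈ 0.1487.
Single-dose peak C₀ = D/Vd = 1045/97 ≈ 10.773 mg/L.
Steady-state trough Cmin,ss = C₀·f/(1−f) ≈ 10.773 × 0.1487/0.8513 ≈ 1.882 mg/L.
Trough 1.9 mg/L vs MEC 1 mg/L: adequate.

1.9 mg/L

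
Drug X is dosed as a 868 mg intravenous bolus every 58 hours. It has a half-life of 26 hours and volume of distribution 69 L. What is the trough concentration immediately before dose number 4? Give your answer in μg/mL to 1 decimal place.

3.4 μg/mL

f = (1/2)^(τ/t½) = (1/2)^(58/26) ≈ 0.2130.
C₀ = D/Vd = 868/69 ≈ 12.580 μg/mL.
Before the 4th dose, 3 doses have been given. Superposition: Cmin = C₀·(f + f² + … + f^3).
≈ 12.580 × (0.2130 + 0.0454 + 0.0097) ≈ 12.580 × 0.2681 ≈ 3.373 μg/mL.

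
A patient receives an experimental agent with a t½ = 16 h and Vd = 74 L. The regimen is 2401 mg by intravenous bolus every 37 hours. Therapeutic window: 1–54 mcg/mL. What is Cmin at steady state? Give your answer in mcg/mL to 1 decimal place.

8.2 mcg/mL

τ/t½ = 37/16 ≈ 2.3125, so fraction remaining f = (1/2)^(37/16) ≈ 0.2013.
Accumulation ratio R = 1/(1 − f) ≈ 1/0.7987 ≈ 1.2520.
Single-dose peak C₀ = D/Vd = 2401/74 ≈ 32.446 mcg/mL.
Steady-state peak Cmax,ss = C₀·R ≈ 32.446 × 1.2520 ≈ 40.622 mcg/mL.
Steady-state trough Cmin,ss = Cmax,ss·f ≈ 40.622 × 0.2013 ≈ 8.177 mcg/mL.
Trough 8.2 mcg/mL vs MEC 1 mcg/mL: adequate.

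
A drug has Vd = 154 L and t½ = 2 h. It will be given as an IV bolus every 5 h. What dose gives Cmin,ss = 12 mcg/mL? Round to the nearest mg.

8606 mg

τ/t½ = 5/2 ≈ 2.5, so f = (1/2)^(5/2) ≈ 0.176777.
Cmin,ss = (D/Vd)·f/(1−f), so D = Cmin,ss·Vd·(1−f)/f.
D = 12 × 154 × (1−f)/f ≈ 12 × 154 × 4.65684 ≈ 8605.84 mg.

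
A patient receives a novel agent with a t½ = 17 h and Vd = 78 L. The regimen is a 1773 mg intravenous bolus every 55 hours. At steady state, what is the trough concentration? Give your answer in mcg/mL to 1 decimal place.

k = ln2/t½ = ln2/17 ≈ 0.040773 h⁻¹; fraction remaining f = e^(−kτ) = e^(−0.040773×55) ≈ 0.1062.
Accumulation ratio R = 1/(1 − f) ≈ 1/0.8938 ≈ 1.1188.
Single-dose peak C₀ = D/Vd = 1773/78 ≈ 22.731 mcg/mL.
Cmax,ss = C₀/(1 − f) ≈ 22.731/0.8938 ≈ 25.432 mcg/mL.
One interval later, Cmin,ss = Cmax,ss·e^(−kτ) ≈ 25.432 × 0.1062 ≈ 2.701 mcg/mL.

2.7 mcg/mL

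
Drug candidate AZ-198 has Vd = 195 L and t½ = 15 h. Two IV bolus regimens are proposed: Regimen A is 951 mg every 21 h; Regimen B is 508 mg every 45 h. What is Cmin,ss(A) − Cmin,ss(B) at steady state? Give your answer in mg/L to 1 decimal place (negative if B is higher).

Regimen A: f = (1/2)^(21/15) ≈ 0.3789; Cmin,ss = (951/195)·f/(1−f) ≈ 2.975 mg/L.
Regimen B: f = (1/2)^(45/15) ≈ 0.1250; Cmin,ss = (508/195)·f/(1−f) ≈ 0.372 mg/L.
Difference ≈ 2.975 − 0.372 ≈ 2.603 mg/L.

2.6 mg/L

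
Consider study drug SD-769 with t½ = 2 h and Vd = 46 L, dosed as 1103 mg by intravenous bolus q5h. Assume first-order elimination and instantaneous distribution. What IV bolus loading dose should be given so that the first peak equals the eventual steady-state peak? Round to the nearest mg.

1340 mg

f = (1/2)^(5/2) ≈ 0.176777; accumulation ratio R = 1/(1−f) ≈ 1.21474.
Loading dose to hit Cmax,ss on first dose: D_load = D_maint·R ≈ 1103 × 1.21474 ≈ 1339.86 mg.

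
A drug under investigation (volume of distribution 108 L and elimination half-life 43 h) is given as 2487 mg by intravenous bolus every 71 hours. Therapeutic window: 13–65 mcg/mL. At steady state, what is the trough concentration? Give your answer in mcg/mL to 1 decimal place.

τ/t½ = 71/43 ≈ 1.6512, so fraction remaining f = (1/2)^(71/43) ≈ 0.3184.
At steady state, accumulation factor R = 1/(1 − e^(−kτ)) ≈ 1.4671.
Each bolus raises the concentration by D/Vd = 2487/108 ≈ 23.028 mcg/mL.
Cmax,ss = C₀/(1 − f) ≈ 23.028/0.6816 ≈ 33.785 mcg/mL.
Steady-state trough Cmin,ss = Cmax,ss·f ≈ 33.785 × 0.3184 ≈ 10.757 mcg/mL.
Trough 10.8 mcg/mL vs MEC 13 mcg/mL: subtherapeutic.

10.8 mcg/mL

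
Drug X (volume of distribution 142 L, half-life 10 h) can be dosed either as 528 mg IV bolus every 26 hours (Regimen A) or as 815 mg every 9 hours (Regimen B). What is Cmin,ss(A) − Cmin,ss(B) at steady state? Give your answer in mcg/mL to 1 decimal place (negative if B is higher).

Regimen A: f = (1/2)^(26/10) ≈ 0.1649; Cmin,ss = (528/142)·f/(1−f) ≈ 0.734 mcg/mL.
Regimen B: f = (1/2)^(9/10) ≈ 0.5359; Cmin,ss = (815/142)·f/(1−f) ≈ 6.627 mcg/mL.
Difference ≈ 0.734 − 6.627 ≈ -5.893 mcg/mL.

-5.9 mcg/mL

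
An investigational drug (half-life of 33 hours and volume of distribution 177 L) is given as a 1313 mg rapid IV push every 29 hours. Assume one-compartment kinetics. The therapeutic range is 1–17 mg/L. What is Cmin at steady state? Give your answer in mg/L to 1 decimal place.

8.8 mg/L

τ/t½ = 29/33 ≈ 0.87879, so fraction remaining f = (1/2)^(29/33) ≈ 0.5438.
Accumulation ratio R = 1/(1 − f) ≈ 1/0.4562 ≈ 2.1920.
Each bolus raises the concentration by D/Vd = 1313/177 ≈ 7.418 mg/L.
Steady-state peak Cmax,ss = C₀·R ≈ 7.418 × 2.1920 ≈ 16.260 mg/L.
Steady-state trough Cmin,ss = Cmax,ss·f ≈ 16.260 × 0.5438 ≈ 8.842 mg/L.
Trough 8.8 mg/L vs MEC 1 mg/L: adequate.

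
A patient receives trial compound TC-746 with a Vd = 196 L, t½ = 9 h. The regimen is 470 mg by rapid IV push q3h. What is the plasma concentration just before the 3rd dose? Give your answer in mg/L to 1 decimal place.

f = (1/2)^(τ/t½) = (1/2)^(3/9) ≈ 0.7937.
C₀ = D/Vd = 470/196 ≈ 2.398 mg/L.
Before the 3rd dose, 2 doses have been given. Superposition: Cmin = C₀·(f + f²).
≈ 2.398 × (0.7937 + 0.6300) ≈ 2.398 × 1.4237 ≈ 3.414 mg/L.

3.4 mg/L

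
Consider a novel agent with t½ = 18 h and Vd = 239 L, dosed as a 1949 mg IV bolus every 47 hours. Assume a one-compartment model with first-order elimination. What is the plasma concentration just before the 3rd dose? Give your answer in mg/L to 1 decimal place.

f = (1/2)^(τ/t½) = (1/2)^(47/18) ≈ 0.1637.
C₀ = D/Vd = 1949/239 ≈ 8.155 mg/L.
Before the 3rd dose, 2 doses have been given. Superposition: Cmin = C₀·(f + f²).
≈ 8.155 × (0.1637 + 0.0268) ≈ 8.155 × 0.1905 ≈ 1.554 mg/L.

1.6 mg/L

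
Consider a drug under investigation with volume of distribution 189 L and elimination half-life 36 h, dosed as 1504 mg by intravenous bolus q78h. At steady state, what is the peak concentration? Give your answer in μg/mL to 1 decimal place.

τ/t½ = 78/36 ≈ 2.1667, so fraction remaining f = (1/2)^(78/36) ≈ 0.2227.
At steady state, accumulation factor R = 1/(1 − e^(−kτ)) ≈ 1.2865.
Single-dose peak C₀ = D/Vd = 1504/189 ≈ 7.958 μg/mL.
Steady-state peak Cmax,ss = C₀·R ≈ 7.958 × 1.2865 ≈ 10.238 μg/mL.

10.2 μg/mL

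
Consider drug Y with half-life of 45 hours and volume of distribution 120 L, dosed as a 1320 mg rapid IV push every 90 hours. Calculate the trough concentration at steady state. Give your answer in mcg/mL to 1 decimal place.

3.7 mcg/mL

τ = 90 h = 2 half-lives, so f = (1/2)^2 = 0.25.
At steady state, R = 1/(1 − 0.25) = 4/3.
Single-dose peak C₀ = D/Vd = 1320/120 = 11 mcg/mL.
Steady-state peak Cmax,ss = C₀·R = 11 × 4/3 ≈ 14.667 mcg/mL.
Steady-state trough Cmin,ss = Cmax,ss·f ≈ 14.667 × 0.25 ≈ 3.667 mcg/mL.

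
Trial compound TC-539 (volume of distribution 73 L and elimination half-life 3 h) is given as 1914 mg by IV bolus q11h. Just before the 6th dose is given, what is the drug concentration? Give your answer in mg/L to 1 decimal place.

f = (1/2)^(τ/t½) = (1/2)^(11/3) ≈ 0.0787.
C₀ = D/Vd = 1914/73 ≈ 26.219 mg/L.
Before the 6th dose, 5 doses have been given. Superposition: Cmin = C₀·(f + f² + … + f^5).
≈ 26.219 × (0.0787 + 0.0062 + 0.0005 + 0.0000 + 0.0000) ≈ 26.219 × 0.0854 ≈ 2.239 mg/L.

2.2 mg/L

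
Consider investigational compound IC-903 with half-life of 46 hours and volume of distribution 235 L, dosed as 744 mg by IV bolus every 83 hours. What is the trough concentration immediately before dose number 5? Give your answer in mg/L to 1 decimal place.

1.3 mg/L

f = (1/2)^(τ/t½) = (1/2)^(83/46) ≈ 0.2863.
C₀ = D/Vd = 744/235 ≈ 3.166 mg/L.
Before the 5th dose, 4 doses have been given. Superposition: Cmin = C₀·(f + f² + … + f^4).
≈ 3.166 × (0.2863 + 0.0820 + 0.0235 + 0.0067) ≈ 3.166 × 0.3985 ≈ 1.262 mg/L.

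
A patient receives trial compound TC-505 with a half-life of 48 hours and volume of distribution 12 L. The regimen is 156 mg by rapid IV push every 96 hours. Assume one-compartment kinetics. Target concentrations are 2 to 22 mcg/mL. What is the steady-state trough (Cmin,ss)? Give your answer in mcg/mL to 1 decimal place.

4.3 mcg/mL

The dosing interval is 2 half-lives, so f = 2^(−2) = 0.25.
Accumulation ratio R = 1/(1 − f) = 1/0.75 = 4/3.
Single-dose peak C₀ = D/Vd = 156/12 = 13 mcg/mL.
Steady-state peak Cmax,ss = C₀·R = 13 × 4/3 ≈ 17.333 mcg/mL.
Steady-state trough Cmin,ss = Cmax,ss·f ≈ 17.333 × 0.25 ≈ 4.333 mcg/mL.
Trough 4.3 mcg/mL vs MEC 2 mcg/mL: adequate.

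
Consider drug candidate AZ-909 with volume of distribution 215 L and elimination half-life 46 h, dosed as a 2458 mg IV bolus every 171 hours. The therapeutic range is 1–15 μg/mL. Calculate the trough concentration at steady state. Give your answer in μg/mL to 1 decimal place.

0.9 μg/mL

k = ln2/t½ = ln2/46 ≈ 0.015068 h⁻¹; fraction remaining f = e^(−kτ) = e^(−0.015068×171) ≈ 0.0760.
Single-dose peak C₀ = D/Vd = 2458/215 ≈ 11.433 μg/mL.
Steady-state trough Cmin,ss = C₀·f/(1−f) ≈ 11.433 × 0.0760/0.9240 ≈ 0.940 μg/mL.
Trough 0.9 μg/mL vs MEC 1 μg/mL: subtherapeutic.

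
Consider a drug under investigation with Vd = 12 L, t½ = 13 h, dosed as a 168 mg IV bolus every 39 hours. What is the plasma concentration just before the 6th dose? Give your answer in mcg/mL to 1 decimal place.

2.0 mcg/mL

f = (1/2)^(τ/t½) = (1/2)^(39/13) ≈ 0.1250.
C₀ = D/Vd = 168/12 ≈ 14.000 mcg/mL.
Before the 6th dose, 5 doses have been given. Superposition: Cmin = C₀·(f + f² + … + f^5).
≈ 14.000 × (0.1250 + 0.0156 + 0.0020 + 0.0002 + 0.0000) ≈ 14.000 × 0.1428 ≈ 1.999 mcg/mL.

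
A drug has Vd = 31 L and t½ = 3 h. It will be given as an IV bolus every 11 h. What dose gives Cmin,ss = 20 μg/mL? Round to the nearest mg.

7254 mg

τ/t½ = 11/3 ≈ 3.6667, so f = (1/2)^(11/3) ≈ 0.078745.
Cmin,ss = (D/Vd)·f/(1−f), so D = Cmin,ss·Vd·(1−f)/f.
D = 20 × 31 × (1−f)/f ≈ 20 × 31 × 11.69922 ≈ 7253.52 mg.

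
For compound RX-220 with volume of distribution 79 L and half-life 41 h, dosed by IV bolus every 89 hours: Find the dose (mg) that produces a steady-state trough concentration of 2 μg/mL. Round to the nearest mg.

553 mg

τ/t½ = 89/41 ≈ 2.1707, so f = (1/2)^(89/41) ≈ 0.222098.
Cmin,ss = (D/Vd)·f/(1−f), so D = Cmin,ss·Vd·(1−f)/f.
D = 2 × 79 × (1−f)/f ≈ 2 × 79 × 3.50252 ≈ 553.40 mg.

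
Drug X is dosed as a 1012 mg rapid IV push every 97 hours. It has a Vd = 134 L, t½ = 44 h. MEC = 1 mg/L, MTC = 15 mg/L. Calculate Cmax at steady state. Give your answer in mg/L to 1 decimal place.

9.6 mg/L

k = ln2/t½ = ln2/44 ≈ 0.015753 h⁻¹; fraction remaining f = e^(−kτ) = e^(−0.015753×97) ≈ 0.2170.
At steady state, accumulation factor R = 1/(1 − e^(−kτ)) ≈ 1.2771.
Single-dose peak C₀ = D/Vd = 1012/134 ≈ 7.552 mg/L.
Cmax,ss = C₀/(1 − f) ≈ 7.552/0.7830 ≈ 9.645 mg/L.
Peak 9.6 mg/L vs MTC 15 mg/L: below toxic threshold.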